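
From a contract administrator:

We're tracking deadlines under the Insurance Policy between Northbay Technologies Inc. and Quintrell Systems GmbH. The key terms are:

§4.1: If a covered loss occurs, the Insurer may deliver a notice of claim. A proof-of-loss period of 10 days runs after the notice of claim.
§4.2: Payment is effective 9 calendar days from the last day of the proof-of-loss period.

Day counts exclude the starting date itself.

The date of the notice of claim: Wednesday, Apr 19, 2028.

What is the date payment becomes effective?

The last day of the proof-of-loss period: 10 calendar days after Apr 19, 2028 is Apr 29, 2028.
The date payment becomes effective: 9 calendar days after Apr 29, 2028 is May 8, 2028.

May 8, 2028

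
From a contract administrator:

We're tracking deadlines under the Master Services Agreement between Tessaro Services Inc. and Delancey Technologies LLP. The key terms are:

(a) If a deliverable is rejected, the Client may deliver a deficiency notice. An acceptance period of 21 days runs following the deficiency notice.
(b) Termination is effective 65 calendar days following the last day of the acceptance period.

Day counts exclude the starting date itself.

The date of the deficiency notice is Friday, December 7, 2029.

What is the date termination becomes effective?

Adding 21 calendar days to December 7, 2029 gives December 28, 2029, which is the last day of the acceptance period.
The date termination becomes effective: December 28, 2029 + 65 days = March 3, 2030.

March 3, 2030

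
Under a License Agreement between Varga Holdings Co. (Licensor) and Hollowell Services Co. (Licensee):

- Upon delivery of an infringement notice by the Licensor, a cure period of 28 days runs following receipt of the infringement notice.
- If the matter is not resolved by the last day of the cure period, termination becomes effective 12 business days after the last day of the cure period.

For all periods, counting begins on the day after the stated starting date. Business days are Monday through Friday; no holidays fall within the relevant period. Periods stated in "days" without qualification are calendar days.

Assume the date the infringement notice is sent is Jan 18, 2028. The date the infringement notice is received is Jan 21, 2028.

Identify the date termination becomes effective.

The last day of the cure period: 28 calendar days after Jan 21, 2028 is Feb 18, 2028.
From Friday, Feb 18, 2028, 12 business days (Feb 21, Feb 22, Feb 23, Feb 24, …, Mar 3, Mar 6, Mar 7, skipping weekends) brings us to Tuesday, Mar 7, 2028, which is the date termination becomes effective.

Mar 7, 2028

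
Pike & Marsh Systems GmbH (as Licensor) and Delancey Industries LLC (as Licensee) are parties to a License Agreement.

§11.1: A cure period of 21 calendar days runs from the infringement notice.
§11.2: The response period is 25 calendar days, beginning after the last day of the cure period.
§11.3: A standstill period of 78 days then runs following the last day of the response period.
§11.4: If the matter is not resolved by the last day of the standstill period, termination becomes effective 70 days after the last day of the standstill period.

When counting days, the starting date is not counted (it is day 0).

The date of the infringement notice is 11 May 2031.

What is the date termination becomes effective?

The last day of the cure period: 21 calendar days after 11 May 2031 is 1 June 2031.
Adding 25 calendar days to 1 June 2031 gives 26 June 2031, which is the last day of the response period.
Adding 78 calendar days to 26 June 2031 gives 12 September 2031, which is the last day of the standstill period.
The date termination becomes effective: 12 September 2031 + 70 days = 21 November 2031.

21 November 2031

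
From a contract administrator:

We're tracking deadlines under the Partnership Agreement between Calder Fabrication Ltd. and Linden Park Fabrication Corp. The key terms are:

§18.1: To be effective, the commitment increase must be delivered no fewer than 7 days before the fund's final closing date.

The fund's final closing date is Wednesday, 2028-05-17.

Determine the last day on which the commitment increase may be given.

2028-05-17 minus 7 days is 2028-05-10.

2028-05-10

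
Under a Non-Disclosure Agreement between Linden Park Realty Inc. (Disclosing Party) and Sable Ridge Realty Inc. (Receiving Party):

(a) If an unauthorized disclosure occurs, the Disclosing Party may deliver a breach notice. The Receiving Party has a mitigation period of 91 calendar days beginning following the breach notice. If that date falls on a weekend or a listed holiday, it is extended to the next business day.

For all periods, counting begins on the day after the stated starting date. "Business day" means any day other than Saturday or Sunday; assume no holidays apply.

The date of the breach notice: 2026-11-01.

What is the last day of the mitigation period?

Adding 91 calendar days to 2026-11-01 gives 2027-01-31, which is the last day of the mitigation period. That falls on a Sunday, so it rolls to the next business day, Monday, 2027-02-01.

2027-02-01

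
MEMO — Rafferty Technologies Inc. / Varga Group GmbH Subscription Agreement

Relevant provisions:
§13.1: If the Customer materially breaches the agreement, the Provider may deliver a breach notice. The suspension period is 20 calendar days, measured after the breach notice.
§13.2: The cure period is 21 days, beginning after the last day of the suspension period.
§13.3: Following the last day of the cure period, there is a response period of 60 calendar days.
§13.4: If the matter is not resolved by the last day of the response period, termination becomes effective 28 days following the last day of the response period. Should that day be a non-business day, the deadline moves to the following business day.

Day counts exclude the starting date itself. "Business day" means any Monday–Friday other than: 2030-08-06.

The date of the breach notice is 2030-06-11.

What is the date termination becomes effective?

2030-10-18

The last day of the suspension period: 20 calendar days after 2030-06-11 is 2030-07-01.
The last day of the cure period: 21 calendar days after 2030-07-01 is 2030-07-22.
The last day of the response period: 2030-07-22 + 60 days = 2030-09-20.
The date termination becomes effective: 2030-09-20 + 28 days = 2030-10-18. 2030-10-18 is a Friday and is not a listed holiday, so no roll-forward applies.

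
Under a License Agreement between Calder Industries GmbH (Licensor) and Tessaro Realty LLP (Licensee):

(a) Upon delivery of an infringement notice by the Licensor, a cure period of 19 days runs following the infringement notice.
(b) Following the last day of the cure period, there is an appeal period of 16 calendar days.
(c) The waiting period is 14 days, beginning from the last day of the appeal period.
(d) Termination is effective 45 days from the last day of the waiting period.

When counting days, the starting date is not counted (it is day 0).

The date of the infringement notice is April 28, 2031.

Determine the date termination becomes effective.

July 31, 2031

Adding 19 calendar days to April 28, 2031 gives May 17, 2031, which is the last day of the cure period.
The last day of the appeal period: May 17, 2031 + 16 days = June 2, 2031.
Adding 14 calendar days to June 2, 2031 gives June 16, 2031, which is the last day of the waiting period.
Adding 45 calendar days to June 16, 2031 gives July 31, 2031, which is the date termination becomes effective.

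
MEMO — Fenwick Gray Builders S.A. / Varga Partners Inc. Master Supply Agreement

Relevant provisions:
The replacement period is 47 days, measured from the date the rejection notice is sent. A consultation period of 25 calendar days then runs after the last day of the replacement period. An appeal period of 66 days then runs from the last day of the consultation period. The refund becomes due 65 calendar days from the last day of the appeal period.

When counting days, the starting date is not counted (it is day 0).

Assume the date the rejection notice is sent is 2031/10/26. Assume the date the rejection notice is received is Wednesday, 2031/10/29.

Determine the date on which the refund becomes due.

2032/05/16

The last day of the replacement period: 2031/10/26 + 47 days = 2031/12/12.
Adding 25 calendar days to 2031/12/12 gives 2032/01/06, which is the last day of the consultation period.
The last day of the appeal period: 2032/01/06 + 66 days = 2032/03/12.
The date on which the refund becomes due: 2032/03/12 + 65 days = 2032/05/16.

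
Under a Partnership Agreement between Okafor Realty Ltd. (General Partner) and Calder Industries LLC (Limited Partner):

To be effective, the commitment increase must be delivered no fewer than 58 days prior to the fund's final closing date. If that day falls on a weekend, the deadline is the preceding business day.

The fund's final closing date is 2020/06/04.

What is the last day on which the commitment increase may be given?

2020/06/04 minus 58 days is 2020/04/07. That is a Tuesday, so no adjustment is needed.

2020/04/07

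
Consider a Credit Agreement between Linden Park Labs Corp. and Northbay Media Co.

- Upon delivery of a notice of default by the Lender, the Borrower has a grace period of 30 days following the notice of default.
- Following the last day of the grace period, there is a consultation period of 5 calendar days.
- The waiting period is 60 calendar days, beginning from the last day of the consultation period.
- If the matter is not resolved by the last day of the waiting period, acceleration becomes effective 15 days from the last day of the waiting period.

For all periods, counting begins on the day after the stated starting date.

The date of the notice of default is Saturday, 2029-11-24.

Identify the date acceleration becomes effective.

2030-03-14

The last day of the grace period: 30 calendar days after 2029-11-24 is 2029-12-24.
The last day of the consultation period: 5 calendar days after 2029-12-24 is 2029-12-29.
The last day of the waiting period: 60 calendar days after 2029-12-29 is 2030-02-27.
Adding 15 calendar days to 2030-02-27 gives 2030-03-14, which is the date acceleration becomes effective.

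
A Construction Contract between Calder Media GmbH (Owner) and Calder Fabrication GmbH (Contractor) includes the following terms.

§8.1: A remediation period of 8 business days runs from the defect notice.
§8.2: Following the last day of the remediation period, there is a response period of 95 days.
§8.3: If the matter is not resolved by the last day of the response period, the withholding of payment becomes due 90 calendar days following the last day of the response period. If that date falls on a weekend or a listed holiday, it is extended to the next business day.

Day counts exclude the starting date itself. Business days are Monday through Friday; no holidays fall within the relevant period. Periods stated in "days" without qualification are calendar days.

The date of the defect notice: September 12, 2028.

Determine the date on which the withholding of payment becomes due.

The last day of the remediation period: counting 8 business days from Tuesday, September 12, 2028 (Sep 13, Sep 14, Sep 15, Sep 18, Sep 19, Sep 20, Sep 21, Sep 22, skipping weekends) reaches Friday, September 22, 2028.
Adding 95 calendar days to September 22, 2028 gives December 26, 2028, which is the last day of the response period.
The date on which the withholding of payment becomes due: December 26, 2028 + 90 days = March 26, 2029. March 26, 2029 is a Monday, so no roll-forward applies.

March 26, 2029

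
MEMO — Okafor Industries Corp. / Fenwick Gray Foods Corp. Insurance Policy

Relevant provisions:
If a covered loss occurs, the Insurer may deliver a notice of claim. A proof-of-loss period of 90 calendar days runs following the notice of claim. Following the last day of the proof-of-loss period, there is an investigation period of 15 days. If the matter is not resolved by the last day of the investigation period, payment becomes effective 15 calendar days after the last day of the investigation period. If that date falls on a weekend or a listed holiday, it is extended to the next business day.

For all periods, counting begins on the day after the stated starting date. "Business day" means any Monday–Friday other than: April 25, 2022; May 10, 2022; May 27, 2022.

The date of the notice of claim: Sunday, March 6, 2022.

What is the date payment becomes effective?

The last day of the proof-of-loss period: 90 calendar days after March 6, 2022 is June 4, 2022.
The last day of the investigation period: June 4, 2022 + 15 days = June 19, 2022.
The date payment becomes effective: 15 calendar days after June 19, 2022 is July 4, 2022. July 4, 2022 is a Monday and is not a listed holiday, so no roll-forward applies.

July 4, 2022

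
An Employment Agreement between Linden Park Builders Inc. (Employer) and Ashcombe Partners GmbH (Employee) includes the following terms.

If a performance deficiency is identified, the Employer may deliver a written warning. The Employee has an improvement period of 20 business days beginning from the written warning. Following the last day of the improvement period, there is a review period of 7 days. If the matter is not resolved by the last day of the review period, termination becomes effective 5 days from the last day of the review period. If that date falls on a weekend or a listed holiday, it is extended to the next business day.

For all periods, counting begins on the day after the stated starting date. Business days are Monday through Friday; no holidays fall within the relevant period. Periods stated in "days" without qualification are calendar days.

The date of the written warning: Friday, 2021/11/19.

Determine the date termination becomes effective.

2021/12/29

From Friday, 2021/11/19, 20 business days (Nov 22, Nov 23, Nov 24, Nov 25, …, Dec 15, Dec 16, Dec 17, skipping weekends) brings us to Friday, 2021/12/17, which is the last day of the improvement period.
The last day of the review period: 2021/12/17 + 7 days = 2021/12/24.
The date termination becomes effective: 2021/12/24 + 5 days = 2021/12/29. 2021/12/29 is a Wednesday, so no roll-forward applies.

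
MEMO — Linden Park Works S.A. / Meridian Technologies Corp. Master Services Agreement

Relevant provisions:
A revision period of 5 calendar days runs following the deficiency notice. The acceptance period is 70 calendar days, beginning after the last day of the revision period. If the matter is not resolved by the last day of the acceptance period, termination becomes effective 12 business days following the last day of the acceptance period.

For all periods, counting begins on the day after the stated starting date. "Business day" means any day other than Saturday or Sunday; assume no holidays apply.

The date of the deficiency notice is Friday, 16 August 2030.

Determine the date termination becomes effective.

The last day of the revision period: 5 calendar days after 16 August 2030 is 21 August 2030.
The last day of the acceptance period: 21 August 2030 + 70 days = 30 October 2030.
The date termination becomes effective: counting 12 business days from Wednesday, 30 October 2030 (Oct 31, Nov 1, Nov 4, Nov 5, …, Nov 13, Nov 14, Nov 15, skipping weekends) reaches Friday, 15 November 2030.

15 November 2030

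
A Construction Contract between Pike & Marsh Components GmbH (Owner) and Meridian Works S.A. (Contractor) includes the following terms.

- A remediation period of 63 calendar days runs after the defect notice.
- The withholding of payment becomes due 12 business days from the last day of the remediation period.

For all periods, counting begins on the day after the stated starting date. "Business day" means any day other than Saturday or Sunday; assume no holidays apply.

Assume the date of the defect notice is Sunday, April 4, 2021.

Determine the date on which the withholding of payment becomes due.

June 22, 2021

The last day of the remediation period: April 4, 2021 + 63 days = June 6, 2021.
From Sunday, June 6, 2021, 12 business days (Jun 7, Jun 8, Jun 9, Jun 10, …, Jun 18, Jun 21, Jun 22, skipping weekends) brings us to Tuesday, June 22, 2021, which is the date on which the withholding of payment becomes due.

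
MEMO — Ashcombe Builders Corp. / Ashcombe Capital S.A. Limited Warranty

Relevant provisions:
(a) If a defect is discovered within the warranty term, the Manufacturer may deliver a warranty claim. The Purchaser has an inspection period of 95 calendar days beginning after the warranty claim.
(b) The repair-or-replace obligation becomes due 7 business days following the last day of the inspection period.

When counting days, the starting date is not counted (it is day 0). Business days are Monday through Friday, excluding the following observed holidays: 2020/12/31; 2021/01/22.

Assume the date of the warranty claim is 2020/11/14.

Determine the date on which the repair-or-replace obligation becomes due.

The last day of the inspection period: 2020/11/14 + 95 days = 2021/02/17.
From Wednesday, 2021/02/17, 7 business days (Feb 18, Feb 19, Feb 22, Feb 23, Feb 24, Feb 25, Feb 26, skipping weekends) brings us to Friday, 2021/02/26, which is the date on which the repair-or-replace obligation becomes due.

2021/02/26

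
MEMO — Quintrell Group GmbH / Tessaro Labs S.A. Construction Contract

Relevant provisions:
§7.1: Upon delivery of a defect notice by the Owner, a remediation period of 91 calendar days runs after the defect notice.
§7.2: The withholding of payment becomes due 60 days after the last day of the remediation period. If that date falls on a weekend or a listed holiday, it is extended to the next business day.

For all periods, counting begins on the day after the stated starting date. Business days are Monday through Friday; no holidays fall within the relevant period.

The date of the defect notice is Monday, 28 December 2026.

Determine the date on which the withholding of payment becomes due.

The last day of the remediation period: 28 December 2026 + 91 days = 29 March 2027.
The date on which the withholding of payment becomes due: 60 calendar days after 29 March 2027 is 28 May 2027. 28 May 2027 is a Friday, so no roll-forward applies.

28 May 2027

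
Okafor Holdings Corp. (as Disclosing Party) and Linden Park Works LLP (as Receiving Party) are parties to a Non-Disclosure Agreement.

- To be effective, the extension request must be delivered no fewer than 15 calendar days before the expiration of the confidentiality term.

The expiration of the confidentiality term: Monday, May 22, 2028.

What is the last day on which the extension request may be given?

May 22, 2028 minus 15 days is May 7, 2028.

May 7, 2028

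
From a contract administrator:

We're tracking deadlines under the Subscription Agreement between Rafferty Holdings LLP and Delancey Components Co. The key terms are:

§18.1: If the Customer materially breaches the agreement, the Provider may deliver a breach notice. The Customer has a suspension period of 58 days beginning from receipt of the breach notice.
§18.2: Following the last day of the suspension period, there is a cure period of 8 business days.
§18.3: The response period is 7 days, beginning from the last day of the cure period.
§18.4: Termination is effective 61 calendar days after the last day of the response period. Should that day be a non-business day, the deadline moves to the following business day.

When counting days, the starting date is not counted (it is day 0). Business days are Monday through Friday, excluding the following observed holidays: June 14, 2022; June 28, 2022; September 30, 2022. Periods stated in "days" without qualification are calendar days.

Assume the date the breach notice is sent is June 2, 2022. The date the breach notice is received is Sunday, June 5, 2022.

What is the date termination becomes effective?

October 19, 2022

Adding 58 calendar days to June 5, 2022 gives August 2, 2022, which is the last day of the suspension period.
From Tuesday, August 2, 2022, 8 business days (Aug 3, Aug 4, Aug 5, Aug 8, Aug 9, Aug 10, Aug 11, Aug 12, skipping weekends) brings us to Friday, August 12, 2022, which is the last day of the cure period.
Adding 7 calendar days to August 12, 2022 gives August 19, 2022, which is the last day of the response period.
The date termination becomes effective: 61 calendar days after August 19, 2022 is October 19, 2022. October 19, 2022 is a Wednesday and is not a listed holiday, so no roll-forward applies.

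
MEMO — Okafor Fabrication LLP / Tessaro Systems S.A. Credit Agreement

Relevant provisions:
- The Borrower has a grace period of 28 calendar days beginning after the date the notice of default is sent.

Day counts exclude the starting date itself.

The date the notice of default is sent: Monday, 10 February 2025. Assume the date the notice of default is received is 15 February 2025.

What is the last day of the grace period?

10 March 2025

The last day of the grace period: 10 February 2025 + 28 days = 10 March 2025.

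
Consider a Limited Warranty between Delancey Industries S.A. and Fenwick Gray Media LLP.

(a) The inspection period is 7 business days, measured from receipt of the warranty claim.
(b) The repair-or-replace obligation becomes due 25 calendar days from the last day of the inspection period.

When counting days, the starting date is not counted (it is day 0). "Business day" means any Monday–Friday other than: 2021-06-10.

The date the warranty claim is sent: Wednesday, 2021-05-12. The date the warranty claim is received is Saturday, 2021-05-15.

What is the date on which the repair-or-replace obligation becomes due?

2021-06-19

The last day of the inspection period: 7 business days after Saturday, 2021-05-15, skipping weekends — May 17, May 18, May 19, May 20, May 21, May 24, May 25 — lands on Tuesday, 2021-05-25.
Adding 25 calendar days to 2021-05-25 gives 2021-06-19, which is the date on which the repair-or-replace obligation becomes due.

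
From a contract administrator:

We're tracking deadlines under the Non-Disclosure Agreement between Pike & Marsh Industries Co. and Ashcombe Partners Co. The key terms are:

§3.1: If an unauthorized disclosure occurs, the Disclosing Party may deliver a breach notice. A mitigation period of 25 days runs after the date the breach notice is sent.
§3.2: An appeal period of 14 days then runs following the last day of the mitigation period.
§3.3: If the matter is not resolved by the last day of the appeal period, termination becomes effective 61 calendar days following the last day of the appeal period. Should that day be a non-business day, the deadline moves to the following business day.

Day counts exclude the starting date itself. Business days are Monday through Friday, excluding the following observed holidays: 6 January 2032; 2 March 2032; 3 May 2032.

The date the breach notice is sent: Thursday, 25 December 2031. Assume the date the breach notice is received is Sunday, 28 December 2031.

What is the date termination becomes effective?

5 April 2032

The last day of the mitigation period: 25 December 2031 + 25 days = 19 January 2032.
The last day of the appeal period: 19 January 2032 + 14 days = 2 February 2032.
Adding 61 calendar days to 2 February 2032 gives 3 April 2032, which is the date termination becomes effective. That falls on a Saturday, so it rolls to the next business day, Monday, 5 April 2032.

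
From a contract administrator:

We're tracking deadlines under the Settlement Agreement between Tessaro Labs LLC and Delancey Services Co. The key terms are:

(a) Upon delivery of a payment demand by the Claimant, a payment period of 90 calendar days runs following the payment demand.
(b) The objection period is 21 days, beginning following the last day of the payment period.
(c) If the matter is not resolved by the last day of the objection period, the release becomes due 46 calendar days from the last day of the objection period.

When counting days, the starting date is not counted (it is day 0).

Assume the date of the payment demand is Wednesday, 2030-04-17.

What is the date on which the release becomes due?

2030-09-21

Adding 90 calendar days to 2030-04-17 gives 2030-07-16, which is the last day of the payment period.
Adding 21 calendar days to 2030-07-16 gives 2030-08-06, which is the last day of the objection period.
Adding 46 calendar days to 2030-08-06 gives 2030-09-21, which is the date on which the release becomes due.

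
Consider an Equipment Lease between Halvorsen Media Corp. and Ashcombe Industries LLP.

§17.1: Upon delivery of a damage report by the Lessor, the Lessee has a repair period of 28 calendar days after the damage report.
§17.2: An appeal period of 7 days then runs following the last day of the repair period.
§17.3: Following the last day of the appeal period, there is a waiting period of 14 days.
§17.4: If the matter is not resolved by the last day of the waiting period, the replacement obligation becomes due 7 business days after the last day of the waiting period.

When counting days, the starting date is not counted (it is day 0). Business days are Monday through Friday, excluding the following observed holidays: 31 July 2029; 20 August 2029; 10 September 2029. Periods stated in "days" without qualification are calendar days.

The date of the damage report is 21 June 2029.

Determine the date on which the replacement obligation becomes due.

21 August 2029

Adding 28 calendar days to 21 June 2029 gives 19 July 2029, which is the last day of the repair period.
The last day of the appeal period: 19 July 2029 + 7 days = 26 July 2029.
The last day of the waiting period: 26 July 2029 + 14 days = 9 August 2029.
The date on which the replacement obligation becomes due: counting 7 business days from Thursday, 9 August 2029 (Aug 10, Aug 13, Aug 14, Aug 15, Aug 16, Aug 17, Aug 21, skipping weekends and the listed holiday on Aug 20) reaches Tuesday, 21 August 2029.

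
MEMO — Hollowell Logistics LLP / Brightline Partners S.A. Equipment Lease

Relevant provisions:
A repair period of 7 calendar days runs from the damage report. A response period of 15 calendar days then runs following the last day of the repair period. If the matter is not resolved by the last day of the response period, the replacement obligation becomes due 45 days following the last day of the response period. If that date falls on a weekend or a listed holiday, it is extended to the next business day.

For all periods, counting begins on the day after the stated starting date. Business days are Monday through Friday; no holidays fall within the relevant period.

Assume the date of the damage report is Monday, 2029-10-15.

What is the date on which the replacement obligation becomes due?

2029-12-21

Adding 7 calendar days to 2029-10-15 gives 2029-10-22, which is the last day of the repair period.
Adding 15 calendar days to 2029-10-22 gives 2029-11-06, which is the last day of the response period.
The date on which the replacement obligation becomes due: 45 calendar days after 2029-11-06 is 2029-12-21. 2029-12-21 is a Friday, so no roll-forward applies.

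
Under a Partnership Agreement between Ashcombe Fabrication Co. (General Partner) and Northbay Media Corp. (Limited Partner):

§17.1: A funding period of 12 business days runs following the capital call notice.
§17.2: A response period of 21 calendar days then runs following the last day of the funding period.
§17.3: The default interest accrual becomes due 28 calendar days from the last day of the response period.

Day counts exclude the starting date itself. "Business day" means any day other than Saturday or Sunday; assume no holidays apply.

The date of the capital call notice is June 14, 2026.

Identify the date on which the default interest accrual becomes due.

The last day of the funding period: counting 12 business days from Sunday, June 14, 2026 (Jun 15, Jun 16, Jun 17, Jun 18, …, Jun 26, Jun 29, Jun 30, skipping weekends) reaches Tuesday, June 30, 2026.
The last day of the response period: June 30, 2026 + 21 days = July 21, 2026.
The date on which the default interest accrual becomes due: 28 calendar days after July 21, 2026 is August 18, 2026.

August 18, 2026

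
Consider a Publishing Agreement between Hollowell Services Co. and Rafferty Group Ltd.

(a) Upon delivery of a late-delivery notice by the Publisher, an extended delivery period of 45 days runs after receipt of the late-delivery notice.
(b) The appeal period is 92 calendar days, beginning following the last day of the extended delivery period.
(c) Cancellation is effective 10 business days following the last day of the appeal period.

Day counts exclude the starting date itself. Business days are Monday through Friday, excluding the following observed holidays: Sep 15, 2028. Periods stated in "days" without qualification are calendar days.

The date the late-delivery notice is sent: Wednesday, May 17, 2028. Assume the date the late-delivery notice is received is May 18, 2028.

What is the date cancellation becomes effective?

The last day of the extended delivery period: May 18, 2028 + 45 days = Jul 2, 2028.
The last day of the appeal period: 92 calendar days after Jul 2, 2028 is Oct 2, 2028.
The date cancellation becomes effective: 10 business days after Monday, Oct 2, 2028, skipping weekends — Oct 3, Oct 4, Oct 5, Oct 6, Oct 9, Oct 10, Oct 11, Oct 12, Oct 13, Oct 16 — lands on Monday, Oct 16, 2028.

Oct 16, 2028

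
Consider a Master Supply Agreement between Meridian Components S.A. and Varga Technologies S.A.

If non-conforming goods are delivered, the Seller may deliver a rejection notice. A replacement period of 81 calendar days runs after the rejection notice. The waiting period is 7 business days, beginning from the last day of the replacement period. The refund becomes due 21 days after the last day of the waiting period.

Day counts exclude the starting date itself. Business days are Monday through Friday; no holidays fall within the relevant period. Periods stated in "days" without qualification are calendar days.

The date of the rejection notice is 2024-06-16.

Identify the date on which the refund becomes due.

The last day of the replacement period: 2024-06-16 + 81 days = 2024-09-05.
From Thursday, 2024-09-05, 7 business days (Sep 6, Sep 9, Sep 10, Sep 11, Sep 12, Sep 13, Sep 16, skipping weekends) brings us to Monday, 2024-09-16, which is the last day of the waiting period.
The date on which the refund becomes due: 2024-09-16 + 21 days = 2024-10-07.

2024-10-07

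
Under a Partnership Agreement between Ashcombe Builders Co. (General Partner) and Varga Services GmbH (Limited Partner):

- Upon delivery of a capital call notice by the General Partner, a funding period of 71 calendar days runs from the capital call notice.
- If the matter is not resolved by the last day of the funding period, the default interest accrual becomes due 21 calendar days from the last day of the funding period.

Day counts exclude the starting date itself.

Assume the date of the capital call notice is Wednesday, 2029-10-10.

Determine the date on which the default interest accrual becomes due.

2030-01-10

Adding 71 calendar days to 2029-10-10 gives 2029-12-20, which is the last day of the funding period.
The date on which the default interest accrual becomes due: 2029-12-20 + 21 days = 2030-01-10.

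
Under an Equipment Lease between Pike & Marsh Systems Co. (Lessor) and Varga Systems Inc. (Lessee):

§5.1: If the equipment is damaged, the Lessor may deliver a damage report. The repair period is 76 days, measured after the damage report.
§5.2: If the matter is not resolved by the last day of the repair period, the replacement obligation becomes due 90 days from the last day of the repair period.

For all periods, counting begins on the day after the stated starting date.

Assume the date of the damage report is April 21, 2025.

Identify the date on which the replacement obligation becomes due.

October 4, 2025

The last day of the repair period: 76 calendar days after April 21, 2025 is July 6, 2025.
Adding 90 calendar days to July 6, 2025 gives October 4, 2025, which is the date on which the replacement obligation becomes due.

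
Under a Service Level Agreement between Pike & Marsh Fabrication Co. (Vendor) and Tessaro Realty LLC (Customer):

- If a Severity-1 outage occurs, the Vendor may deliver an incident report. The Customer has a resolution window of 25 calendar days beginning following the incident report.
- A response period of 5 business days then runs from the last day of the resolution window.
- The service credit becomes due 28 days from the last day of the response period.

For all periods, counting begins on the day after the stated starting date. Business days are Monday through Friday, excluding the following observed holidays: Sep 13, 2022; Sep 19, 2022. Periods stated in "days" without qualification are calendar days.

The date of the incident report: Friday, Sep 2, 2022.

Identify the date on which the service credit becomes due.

The last day of the resolution window: 25 calendar days after Sep 2, 2022 is Sep 27, 2022.
The last day of the response period: counting 5 business days from Tuesday, Sep 27, 2022 (Sep 28, Sep 29, Sep 30, Oct 3, Oct 4, skipping weekends) reaches Tuesday, Oct 4, 2022.
Adding 28 calendar days to Oct 4, 2022 gives Nov 1, 2022, which is the date on which the service credit becomes due.

Nov 1, 2022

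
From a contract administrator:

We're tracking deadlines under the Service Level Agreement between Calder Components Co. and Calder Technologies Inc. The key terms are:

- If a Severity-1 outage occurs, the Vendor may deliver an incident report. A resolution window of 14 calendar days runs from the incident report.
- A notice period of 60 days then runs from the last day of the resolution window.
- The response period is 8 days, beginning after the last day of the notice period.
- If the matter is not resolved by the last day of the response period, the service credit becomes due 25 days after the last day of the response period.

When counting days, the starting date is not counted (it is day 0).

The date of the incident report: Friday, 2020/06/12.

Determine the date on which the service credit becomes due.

2020/09/27

The last day of the resolution window: 2020/06/12 + 14 days = 2020/06/26.
The last day of the notice period: 60 calendar days after 2020/06/26 is 2020/08/25.
The last day of the response period: 2020/08/25 + 8 days = 2020/09/02.
The date on which the service credit becomes due: 2020/09/02 + 25 days = 2020/09/27.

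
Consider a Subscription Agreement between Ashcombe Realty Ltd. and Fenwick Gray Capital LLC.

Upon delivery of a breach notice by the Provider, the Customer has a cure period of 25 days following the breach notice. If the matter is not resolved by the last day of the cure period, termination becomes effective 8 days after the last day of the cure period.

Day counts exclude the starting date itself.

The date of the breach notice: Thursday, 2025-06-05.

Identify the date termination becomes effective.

Adding 25 calendar days to 2025-06-05 gives 2025-06-30, which is the last day of the cure period.
The date termination becomes effective: 8 calendar days after 2025-06-30 is 2025-07-08.

2025-07-08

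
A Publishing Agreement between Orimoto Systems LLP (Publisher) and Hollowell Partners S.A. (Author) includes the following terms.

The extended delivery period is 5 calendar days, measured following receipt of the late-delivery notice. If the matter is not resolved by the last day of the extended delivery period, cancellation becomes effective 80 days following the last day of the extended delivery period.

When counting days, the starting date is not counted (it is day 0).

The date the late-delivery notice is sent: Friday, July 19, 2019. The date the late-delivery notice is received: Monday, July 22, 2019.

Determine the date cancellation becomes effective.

October 15, 2019

The last day of the extended delivery period: July 22, 2019 + 5 days = July 27, 2019.
Adding 80 calendar days to July 27, 2019 gives October 15, 2019, which is the date cancellation becomes effective.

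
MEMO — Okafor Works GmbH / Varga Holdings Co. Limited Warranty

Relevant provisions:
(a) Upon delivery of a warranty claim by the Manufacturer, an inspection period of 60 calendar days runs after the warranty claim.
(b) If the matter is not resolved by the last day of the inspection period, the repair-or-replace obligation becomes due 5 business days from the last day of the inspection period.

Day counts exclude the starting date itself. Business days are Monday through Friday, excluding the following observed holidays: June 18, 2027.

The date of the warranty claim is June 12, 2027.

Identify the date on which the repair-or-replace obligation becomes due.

The last day of the inspection period: 60 calendar days after June 12, 2027 is August 11, 2027.
The date on which the repair-or-replace obligation becomes due: counting 5 business days from Wednesday, August 11, 2027 (Aug 12, Aug 13, Aug 16, Aug 17, Aug 18, skipping weekends) reaches Wednesday, August 18, 2027.

August 18, 2027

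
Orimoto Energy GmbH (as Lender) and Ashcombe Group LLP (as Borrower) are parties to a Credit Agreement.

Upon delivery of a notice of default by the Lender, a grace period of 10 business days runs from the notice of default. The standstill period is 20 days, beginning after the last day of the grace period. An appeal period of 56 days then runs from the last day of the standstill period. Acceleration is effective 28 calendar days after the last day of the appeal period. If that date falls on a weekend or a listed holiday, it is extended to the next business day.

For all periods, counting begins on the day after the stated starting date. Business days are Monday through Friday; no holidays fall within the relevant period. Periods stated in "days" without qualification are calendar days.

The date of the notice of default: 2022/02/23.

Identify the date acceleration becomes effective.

2022/06/21

The last day of the grace period: 10 business days after Wednesday, 2022/02/23, skipping weekends — Feb 24, Feb 25, Feb 28, Mar 1, Mar 2, Mar 3, Mar 4, Mar 7, Mar 8, Mar 9 — lands on Wednesday, 2022/03/09.
The last day of the standstill period: 2022/03/09 + 20 days = 2022/03/29.
The last day of the appeal period: 56 calendar days after 2022/03/29 is 2022/05/24.
The date acceleration becomes effective: 28 calendar days after 2022/05/24 is 2022/06/21. 2022/06/21 is a Tuesday, so no roll-forward applies.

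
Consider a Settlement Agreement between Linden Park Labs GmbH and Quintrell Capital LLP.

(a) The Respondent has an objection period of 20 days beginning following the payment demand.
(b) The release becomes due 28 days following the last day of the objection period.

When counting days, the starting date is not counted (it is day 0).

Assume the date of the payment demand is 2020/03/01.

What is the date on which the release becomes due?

2020/04/18

The last day of the objection period: 20 calendar days after 2020/03/01 is 2020/03/21.
Adding 28 calendar days to 2020/03/21 gives 2020/04/18, which is the date on which the release becomes due.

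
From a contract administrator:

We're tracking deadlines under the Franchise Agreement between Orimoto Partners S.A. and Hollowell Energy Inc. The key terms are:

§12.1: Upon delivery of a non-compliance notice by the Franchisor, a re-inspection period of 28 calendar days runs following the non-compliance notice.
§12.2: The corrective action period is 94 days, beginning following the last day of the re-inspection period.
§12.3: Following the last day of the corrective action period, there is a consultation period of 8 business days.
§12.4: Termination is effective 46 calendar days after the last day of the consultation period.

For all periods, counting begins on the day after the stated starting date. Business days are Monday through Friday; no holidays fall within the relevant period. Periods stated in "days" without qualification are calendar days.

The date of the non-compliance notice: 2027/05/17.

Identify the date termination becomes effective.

2027/11/13

Adding 28 calendar days to 2027/05/17 gives 2027/06/14, which is the last day of the re-inspection period.
The last day of the corrective action period: 94 calendar days after 2027/06/14 is 2027/09/16.
The last day of the consultation period: 8 business days after Thursday, 2027/09/16, skipping weekends — Sep 17, Sep 20, Sep 21, Sep 22, Sep 23, Sep 24, Sep 27, Sep 28 — lands on Tuesday, 2027/09/28.
Adding 46 calendar days to 2027/09/28 gives 2027/11/13, which is the date termination becomes effective.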